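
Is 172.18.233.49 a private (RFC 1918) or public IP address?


RFC 1918 private ranges:
  10.0.0.0/8 (10.0.0.0 - 10.255.255.255)
  172.16.0.0/12 (172.16.0.0 - 172.31.255.255)
  192.168.0.0/16 (192.168.0.0 - 192.168.255.255)
Private (in 172.16.0.0/12)


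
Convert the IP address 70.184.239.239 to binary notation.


70 = 01000110
184 = 10111000
239 = 11101111
239 = 11101111
Binary: 01000110.10111000.11101111.11101111


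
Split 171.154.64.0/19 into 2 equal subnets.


New prefix = 19 + 1 = 20
Each subnet has 4096 addresses
  171.154.64.0/20
  171.154.80.0/20
Subnets: 171.154.64.0/20, 171.154.80.0/20


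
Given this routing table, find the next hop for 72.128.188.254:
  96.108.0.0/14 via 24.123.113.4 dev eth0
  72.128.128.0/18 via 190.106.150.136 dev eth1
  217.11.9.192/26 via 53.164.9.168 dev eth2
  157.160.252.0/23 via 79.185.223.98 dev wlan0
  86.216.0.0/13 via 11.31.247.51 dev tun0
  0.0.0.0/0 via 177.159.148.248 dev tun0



Longest prefix match for 72.128.188.254:
  /14 96.108.0.0: no
  /18 72.128.128.0: MATCH
  /26 217.11.9.192: no
  /23 157.160.252.0: no
  /13 86.216.0.0: no
  /0 0.0.0.0: MATCH
Selected: next-hop 190.106.150.136 via eth1 (matched /18)


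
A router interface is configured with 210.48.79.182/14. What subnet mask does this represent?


/14 means 14 network bits, 18 host bits
Binary: 11111111111111000000000000000000
Mask: 255.252.0.0


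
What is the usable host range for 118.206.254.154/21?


Network: 118.206.248.0
Broadcast: 118.206.255.255
First usable = network + 1
Last usable = broadcast - 1
Range: 118.206.248.1 to 118.206.255.254


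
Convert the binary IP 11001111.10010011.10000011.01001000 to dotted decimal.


11001111 = 207
10010011 = 147
10000011 = 131
01001000 = 72
IP: 207.147.131.72


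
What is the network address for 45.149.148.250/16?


IP:   00101101.10010101.10010100.11111010
Mask: 11111111.11111111.00000000.00000000
AND operation:
Net:  00101101.10010101.00000000.00000000
Network: 45.149.0.0/16


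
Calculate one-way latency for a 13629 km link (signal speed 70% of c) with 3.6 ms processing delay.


Speed = 0.7 * 3e5 km/s = 210000 km/s
Propagation delay = 13629 / 210000 = 0.0649 s = 64.9 ms
Processing delay = 3.6 ms
Total one-way latency = 68.5 ms


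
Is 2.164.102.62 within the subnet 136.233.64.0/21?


Subnet network: 136.233.64.0
Test IP AND mask: 2.164.96.0
No, 2.164.102.62 is not in 136.233.64.0/21


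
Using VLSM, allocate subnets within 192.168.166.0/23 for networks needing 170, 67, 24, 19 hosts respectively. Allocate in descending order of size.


170 hosts -> /24 (254 usable): 192.168.166.0/24
67 hosts -> /25 (126 usable): 192.168.167.0/25
24 hosts -> /27 (30 usable): 192.168.167.128/27
19 hosts -> /27 (30 usable): 192.168.167.160/27
Allocation: 192.168.166.0/24 (170 hosts, 254 usable); 192.168.167.0/25 (67 hosts, 126 usable); 192.168.167.128/27 (24 hosts, 30 usable); 192.168.167.160/27 (19 hosts, 30 usable)


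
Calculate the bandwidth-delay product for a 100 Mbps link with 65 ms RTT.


BDP = bandwidth * RTT
= 100 Mbps * 65 ms
= 100 * 1e6 * 65 / 1000 bits
= 6500000 bits
= 812500 bytes
= 793.457 KB
BDP = 6500000 bits (812500 bytes)


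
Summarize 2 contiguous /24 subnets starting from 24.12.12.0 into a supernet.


Original prefix: /24
Number of subnets: 2 = 2^1
New prefix = 24 - 1 = 23
Supernet: 24.12.12.0/23


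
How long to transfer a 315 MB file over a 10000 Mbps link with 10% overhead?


Effective throughput = 10000 * (1 - 10/100) = 9000 Mbps
File size in Mb = 315 * 8 = 2520 Mb
Time = 2520 / 9000
Time = 0.28 seconds


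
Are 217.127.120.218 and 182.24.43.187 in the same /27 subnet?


Mask: 255.255.255.224
217.127.120.218 AND mask = 217.127.120.192
182.24.43.187 AND mask = 182.24.43.160
No, different subnets (217.127.120.192 vs 182.24.43.160)


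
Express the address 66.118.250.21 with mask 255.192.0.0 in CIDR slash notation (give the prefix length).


Binary: 11111111.11000000.00000000.00000000
Count leading 1s
Prefix: /10


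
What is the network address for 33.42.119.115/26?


IP:   00100001.00101010.01110111.01110011
Mask: 11111111.11111111.11111111.11000000
AND operation:
Net:  00100001.00101010.01110111.01000000
Network: 33.42.119.64/26


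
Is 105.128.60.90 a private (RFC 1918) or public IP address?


RFC 1918 private ranges:
  10.0.0.0/8 (10.0.0.0 - 10.255.255.255)
  172.16.0.0/12 (172.16.0.0 - 172.31.255.255)
  192.168.0.0/16 (192.168.0.0 - 192.168.255.255)
Public (not in any RFC 1918 range)


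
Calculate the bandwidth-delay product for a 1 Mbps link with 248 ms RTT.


BDP = bandwidth * RTT
= 1 Mbps * 248 ms
= 1 * 1e6 * 248 / 1000 bits
= 248000 bits
= 31000 bytes
= 30.2734 KB
BDP = 248000 bits (31000 bytes)


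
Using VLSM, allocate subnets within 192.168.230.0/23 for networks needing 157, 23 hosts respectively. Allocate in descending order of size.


157 hosts -> /24 (254 usable): 192.168.230.0/24
23 hosts -> /27 (30 usable): 192.168.231.0/27
Allocation: 192.168.230.0/24 (157 hosts, 254 usable); 192.168.231.0/27 (23 hosts, 30 usable)


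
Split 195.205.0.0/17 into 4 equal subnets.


New prefix = 17 + 2 = 19
Each subnet has 8192 addresses
  195.205.0.0/19
  195.205.32.0/19
  195.205.64.0/19
  195.205.96.0/19
Subnets: 195.205.0.0/19, 195.205.32.0/19, 195.205.64.0/19, 195.205.96.0/19


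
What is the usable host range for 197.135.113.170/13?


Network: 197.128.0.0
Broadcast: 197.135.255.255
First usable = network + 1
Last usable = broadcast - 1
Range: 197.128.0.1 to 197.135.255.254


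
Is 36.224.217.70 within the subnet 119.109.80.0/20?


Subnet network: 119.109.80.0
Test IP AND mask: 36.224.208.0
No, 36.224.217.70 is not in 119.109.80.0/20


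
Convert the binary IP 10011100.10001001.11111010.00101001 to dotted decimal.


10011100 = 156
10001001 = 137
11111010 = 250
00101001 = 41
IP: 156.137.250.41


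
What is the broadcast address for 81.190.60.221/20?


Network: 81.190.48.0/20
Host bits = 12
Set all host bits to 1:
Broadcast: 81.190.63.255


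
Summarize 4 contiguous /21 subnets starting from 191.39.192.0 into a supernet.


Original prefix: /21
Number of subnets: 4 = 2^2
New prefix = 21 - 2 = 19
Supernet: 191.39.192.0/19


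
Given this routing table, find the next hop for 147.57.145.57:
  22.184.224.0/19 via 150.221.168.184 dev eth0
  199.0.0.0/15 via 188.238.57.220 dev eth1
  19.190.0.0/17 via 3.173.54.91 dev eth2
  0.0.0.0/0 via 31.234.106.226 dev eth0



Longest prefix match for 147.57.145.57:
  /19 22.184.224.0: no
  /15 199.0.0.0: no
  /17 19.190.0.0: no
  /0 0.0.0.0: MATCH
Selected: next-hop 31.234.106.226 via eth0 (matched /0)


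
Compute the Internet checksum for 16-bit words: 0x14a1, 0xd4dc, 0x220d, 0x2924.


Sum all words (with carry folding):
+ 0x14a1 = 0x14a1
+ 0xd4dc = 0xe97d
+ 0x220d = 0x0b8b
+ 0x2924 = 0x34af
One's complement: ~0x34af
Checksum = 0xcb50


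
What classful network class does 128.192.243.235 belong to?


First octet: 128
Binary: 10000000
10xxxxxx -> Class B (128-191)
Class B, default mask 255.255.0.0 (/16)


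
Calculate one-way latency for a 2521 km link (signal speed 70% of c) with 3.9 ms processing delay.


Speed = 0.7 * 3e5 km/s = 210000 km/s
Propagation delay = 2521 / 210000 = 0.012 s = 12.0048 ms
Processing delay = 3.9 ms
Total one-way latency = 15.9048 ms


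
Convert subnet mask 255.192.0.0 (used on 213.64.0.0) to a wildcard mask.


Subnet mask: 255.192.0.0
Wildcard = 255.255.255.255 - subnet mask
255 - 255 = 0
255 - 192 = 63
255 - 0 = 255
255 - 0 = 255
Wildcard: 0.63.255.255


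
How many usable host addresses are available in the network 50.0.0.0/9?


Host bits = 32 - 9 = 23
Total addresses = 2^23 = 8388608
Usable = total - 2 (network and broadcast)
Usable hosts: 8388606


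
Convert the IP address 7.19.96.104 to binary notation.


7 = 00000111
19 = 00010011
96 = 01100000
104 = 01101000
Binary: 00000111.00010011.01100000.01101000


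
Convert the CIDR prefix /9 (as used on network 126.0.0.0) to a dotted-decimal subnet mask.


/9 means 9 network bits, 23 host bits
Binary: 11111111100000000000000000000000
Mask: 255.128.0.0


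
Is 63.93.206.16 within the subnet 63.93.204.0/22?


Subnet network: 63.93.204.0
Test IP AND mask: 63.93.204.0
Yes, 63.93.206.16 is in 63.93.204.0/22


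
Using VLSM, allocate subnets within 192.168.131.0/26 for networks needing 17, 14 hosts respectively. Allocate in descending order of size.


17 hosts -> /27 (30 usable): 192.168.131.0/27
14 hosts -> /28 (14 usable): 192.168.131.32/28
Allocation: 192.168.131.0/27 (17 hosts, 30 usable); 192.168.131.32/28 (14 hosts, 14 usable)


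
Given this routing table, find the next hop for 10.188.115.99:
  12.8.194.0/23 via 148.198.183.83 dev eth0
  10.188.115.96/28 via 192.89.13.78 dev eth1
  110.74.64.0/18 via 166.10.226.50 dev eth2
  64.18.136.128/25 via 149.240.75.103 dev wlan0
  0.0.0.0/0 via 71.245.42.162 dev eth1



Longest prefix match for 10.188.115.99:
  /23 12.8.194.0: no
  /28 10.188.115.96: MATCH
  /18 110.74.64.0: no
  /25 64.18.136.128: no
  /0 0.0.0.0: MATCH
Selected: next-hop 192.89.13.78 via eth1 (matched /28)


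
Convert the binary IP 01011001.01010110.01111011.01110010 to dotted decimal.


01011001 = 89
01010110 = 86
01111011 = 123
01110010 = 114
IP: 89.86.123.114


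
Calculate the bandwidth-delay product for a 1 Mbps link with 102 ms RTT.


BDP = bandwidth * RTT
= 1 Mbps * 102 ms
= 1 * 1e6 * 102 / 1000 bits
= 102000 bits
= 12750 bytes
= 12.4512 KB
BDP = 102000 bits (12750 bytes)


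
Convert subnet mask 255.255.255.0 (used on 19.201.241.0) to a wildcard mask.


Subnet mask: 255.255.255.0
Wildcard = 255.255.255.255 - subnet mask
255 - 255 = 0
255 - 255 = 0
255 - 255 = 0
255 - 0 = 255
Wildcard: 0.0.0.255


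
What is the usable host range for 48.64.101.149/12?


Network: 48.64.0.0
Broadcast: 48.79.255.255
First usable = network + 1
Last usable = broadcast - 1
Range: 48.64.0.1 to 48.79.255.254


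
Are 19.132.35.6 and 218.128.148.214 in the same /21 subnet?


Mask: 255.255.248.0
19.132.35.6 AND mask = 19.132.32.0
218.128.148.214 AND mask = 218.128.144.0
No, different subnets (19.132.32.0 vs 218.128.144.0)


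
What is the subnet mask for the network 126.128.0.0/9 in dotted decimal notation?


/9 means 9 network bits, 23 host bits
Binary: 11111111100000000000000000000000
Mask: 255.128.0.0


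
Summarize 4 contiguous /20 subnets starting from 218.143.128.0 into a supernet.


Original prefix: /20
Number of subnets: 4 = 2^2
New prefix = 20 - 2 = 18
Supernet: 218.143.128.0/18


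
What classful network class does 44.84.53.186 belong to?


First octet: 44
Binary: 00101100
0xxxxxxx -> Class A (1-126)
Class A, default mask 255.0.0.0 (/8)


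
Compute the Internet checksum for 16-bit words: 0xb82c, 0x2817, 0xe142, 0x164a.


Sum all words (with carry folding):
+ 0xb82c = 0xb82c
+ 0x2817 = 0xe043
+ 0xe142 = 0xc186
+ 0x164a = 0xd7d0
One's complement: ~0xd7d0
Checksum = 0x282f


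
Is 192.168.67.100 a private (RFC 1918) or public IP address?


RFC 1918 private ranges:
  10.0.0.0/8 (10.0.0.0 - 10.255.255.255)
  172.16.0.0/12 (172.16.0.0 - 172.31.255.255)
  192.168.0.0/16 (192.168.0.0 - 192.168.255.255)
Private (in 192.168.0.0/16)


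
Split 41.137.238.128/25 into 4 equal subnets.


New prefix = 25 + 2 = 27
Each subnet has 32 addresses
  41.137.238.128/27
  41.137.238.160/27
  41.137.238.192/27
  41.137.238.224/27
Subnets: 41.137.238.128/27, 41.137.238.160/27, 41.137.238.192/27, 41.137.238.224/27


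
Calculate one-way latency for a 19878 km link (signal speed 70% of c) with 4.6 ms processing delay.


Speed = 0.7 * 3e5 km/s = 210000 km/s
Propagation delay = 19878 / 210000 = 0.0947 s = 94.6571 ms
Processing delay = 4.6 ms
Total one-way latency = 99.2571 ms


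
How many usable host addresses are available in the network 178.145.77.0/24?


Host bits = 32 - 24 = 8
Total addresses = 2^8 = 256
Usable = total - 2 (network and broadcast)
Usable hosts: 254


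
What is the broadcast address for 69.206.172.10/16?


Network: 69.206.0.0/16
Host bits = 16
Set all host bits to 1:
Broadcast: 69.206.255.255


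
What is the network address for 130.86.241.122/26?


IP:   10000010.01010110.11110001.01111010
Mask: 11111111.11111111.11111111.11000000
AND operation:
Net:  10000010.01010110.11110001.01000000
Network: 130.86.241.64/26


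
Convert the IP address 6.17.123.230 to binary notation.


6 = 00000110
17 = 00010001
123 = 01111011
230 = 11100110
Binary: 00000110.00010001.01111011.11100110


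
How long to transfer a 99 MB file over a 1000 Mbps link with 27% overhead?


Effective throughput = 1000 * (1 - 27/100) = 730 Mbps
File size in Mb = 99 * 8 = 792 Mb
Time = 792 / 730
Time = 1.0849 seconds


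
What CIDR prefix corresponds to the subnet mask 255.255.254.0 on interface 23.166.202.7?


Binary: 11111111.11111111.11111110.00000000
Count leading 1s
Prefix: /23


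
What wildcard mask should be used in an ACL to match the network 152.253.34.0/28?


Subnet mask: 255.255.255.240
Wildcard = 255.255.255.255 - subnet mask
255 - 255 = 0
255 - 255 = 0
255 - 255 = 0
255 - 240 = 15
Wildcard: 0.0.0.15


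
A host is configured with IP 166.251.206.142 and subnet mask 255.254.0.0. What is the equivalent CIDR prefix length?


Binary: 11111111.11111110.00000000.00000000
Count leading 1s
Prefix: /15


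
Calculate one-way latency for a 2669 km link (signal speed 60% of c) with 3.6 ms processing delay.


Speed = 0.6 * 3e5 km/s = 180000 km/s
Propagation delay = 2669 / 180000 = 0.0148 s = 14.8278 ms
Processing delay = 3.6 ms
Total one-way latency = 18.4278 ms


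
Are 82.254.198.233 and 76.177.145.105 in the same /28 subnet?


Mask: 255.255.255.240
82.254.198.233 AND mask = 82.254.198.224
76.177.145.105 AND mask = 76.177.145.96
No, different subnets (82.254.198.224 vs 76.177.145.96)


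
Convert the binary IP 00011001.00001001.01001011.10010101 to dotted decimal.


00011001 = 25
00001001 = 9
01001011 = 75
10010101 = 149
IP: 25.9.75.149


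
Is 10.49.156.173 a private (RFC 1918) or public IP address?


RFC 1918 private ranges:
  10.0.0.0/8 (10.0.0.0 - 10.255.255.255)
  172.16.0.0/12 (172.16.0.0 - 172.31.255.255)
  192.168.0.0/16 (192.168.0.0 - 192.168.255.255)
Private (in 10.0.0.0/8)


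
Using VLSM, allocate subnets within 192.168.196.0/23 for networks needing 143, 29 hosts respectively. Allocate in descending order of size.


143 hosts -> /24 (254 usable): 192.168.196.0/24
29 hosts -> /27 (30 usable): 192.168.197.0/27
Allocation: 192.168.196.0/24 (143 hosts, 254 usable); 192.168.197.0/27 (29 hosts, 30 usable)


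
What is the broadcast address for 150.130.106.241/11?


Network: 150.128.0.0/11
Host bits = 21
Set all host bits to 1:
Broadcast: 150.159.255.255


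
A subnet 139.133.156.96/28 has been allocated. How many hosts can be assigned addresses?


Host bits = 32 - 28 = 4
Total addresses = 2^4 = 16
Usable = total - 2 (network and broadcast)
Usable hosts: 14


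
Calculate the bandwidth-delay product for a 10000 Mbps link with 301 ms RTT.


BDP = bandwidth * RTT
= 10000 Mbps * 301 ms
= 10000 * 1e6 * 301 / 1000 bits
= 3010000000 bits
= 376250000 bytes
= 367431.6406 KB
BDP = 3010000000 bits (376250000 bytes)


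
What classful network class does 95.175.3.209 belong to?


First octet: 95
Binary: 01011111
0xxxxxxx -> Class A (1-126)
Class A, default mask 255.0.0.0 (/8)


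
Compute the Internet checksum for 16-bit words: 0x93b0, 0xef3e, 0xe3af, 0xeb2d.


Sum all words (with carry folding):
+ 0x93b0 = 0x93b0
+ 0xef3e = 0x82ef
+ 0xe3af = 0x669f
+ 0xeb2d = 0x51cd
One's complement: ~0x51cd
Checksum = 0xae32


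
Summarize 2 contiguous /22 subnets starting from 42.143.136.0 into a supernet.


Original prefix: /22
Number of subnets: 2 = 2^1
New prefix = 22 - 1 = 21
Supernet: 42.143.136.0/21


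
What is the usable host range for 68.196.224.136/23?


Network: 68.196.224.0
Broadcast: 68.196.225.255
First usable = network + 1
Last usable = broadcast - 1
Range: 68.196.224.1 to 68.196.225.254


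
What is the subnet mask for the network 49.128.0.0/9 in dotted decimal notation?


/9 means 9 network bits, 23 host bits
Binary: 11111111100000000000000000000000
Mask: 255.128.0.0


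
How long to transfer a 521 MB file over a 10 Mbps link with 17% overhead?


Effective throughput = 10 * (1 - 17/100) = 8.3 Mbps
File size in Mb = 521 * 8 = 4168 Mb
Time = 4168 / 8.3
Time = 502.1687 seconds


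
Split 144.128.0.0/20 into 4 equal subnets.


New prefix = 20 + 2 = 22
Each subnet has 1024 addresses
  144.128.0.0/22
  144.128.4.0/22
  144.128.8.0/22
  144.128.12.0/22
Subnets: 144.128.0.0/22, 144.128.4.0/22, 144.128.8.0/22, 144.128.12.0/22


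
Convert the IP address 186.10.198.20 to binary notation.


186 = 10111010
10 = 00001010
198 = 11000110
20 = 00010100
Binary: 10111010.00001010.11000110.00010100


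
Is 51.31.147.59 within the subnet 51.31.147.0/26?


Subnet network: 51.31.147.0
Test IP AND mask: 51.31.147.0
Yes, 51.31.147.59 is in 51.31.147.0/26


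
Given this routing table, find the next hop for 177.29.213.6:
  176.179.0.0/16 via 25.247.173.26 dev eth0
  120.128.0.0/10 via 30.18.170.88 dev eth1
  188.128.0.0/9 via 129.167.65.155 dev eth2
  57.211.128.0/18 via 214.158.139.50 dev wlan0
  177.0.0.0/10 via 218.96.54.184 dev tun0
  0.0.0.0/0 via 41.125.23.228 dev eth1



Longest prefix match for 177.29.213.6:
  /16 176.179.0.0: no
  /10 120.128.0.0: no
  /9 188.128.0.0: no
  /18 57.211.128.0: no
  /10 177.0.0.0: MATCH
  /0 0.0.0.0: MATCH
Selected: next-hop 218.96.54.184 via tun0 (matched /10)


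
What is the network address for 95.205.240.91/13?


IP:   01011111.11001101.11110000.01011011
Mask: 11111111.11111000.00000000.00000000
AND operation:
Net:  01011111.11001000.00000000.00000000
Network: 95.200.0.0/13


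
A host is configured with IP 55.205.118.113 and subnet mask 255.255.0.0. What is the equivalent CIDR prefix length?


Binary: 11111111.11111111.00000000.00000000
Count leading 1s
Prefix: /16


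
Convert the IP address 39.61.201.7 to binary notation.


39 = 00100111
61 = 00111101
201 = 11001001
7 = 00000111
Binary: 00100111.00111101.11001001.00000111


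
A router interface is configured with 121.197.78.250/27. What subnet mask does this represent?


/27 means 27 network bits, 5 host bits
Binary: 11111111111111111111111111100000
Mask: 255.255.255.224


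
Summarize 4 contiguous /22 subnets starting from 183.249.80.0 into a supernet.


Original prefix: /22
Number of subnets: 4 = 2^2
New prefix = 22 - 2 = 20
Supernet: 183.249.80.0/20


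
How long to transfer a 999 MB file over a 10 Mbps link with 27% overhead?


Effective throughput = 10 * (1 - 27/100) = 7.3 Mbps
File size in Mb = 999 * 8 = 7992 Mb
Time = 7992 / 7.3
Time = 1094.7945 seconds


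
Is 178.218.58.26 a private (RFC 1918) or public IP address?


RFC 1918 private ranges:
  10.0.0.0/8 (10.0.0.0 - 10.255.255.255)
  172.16.0.0/12 (172.16.0.0 - 172.31.255.255)
  192.168.0.0/16 (192.168.0.0 - 192.168.255.255)
Public (not in any RFC 1918 range)


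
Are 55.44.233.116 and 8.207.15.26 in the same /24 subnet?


Mask: 255.255.255.0
55.44.233.116 AND mask = 55.44.233.0
8.207.15.26 AND mask = 8.207.15.0
No, different subnets (55.44.233.0 vs 8.207.15.0)


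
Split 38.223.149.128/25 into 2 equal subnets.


New prefix = 25 + 1 = 26
Each subnet has 64 addresses
  38.223.149.128/26
  38.223.149.192/26
Subnets: 38.223.149.128/26, 38.223.149.192/26


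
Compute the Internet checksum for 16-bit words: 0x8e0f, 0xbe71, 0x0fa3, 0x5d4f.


Sum all words (with carry folding):
+ 0x8e0f = 0x8e0f
+ 0xbe71 = 0x4c81
+ 0x0fa3 = 0x5c24
+ 0x5d4f = 0xb973
One's complement: ~0xb973
Checksum = 0x468c


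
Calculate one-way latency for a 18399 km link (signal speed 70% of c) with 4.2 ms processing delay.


Speed = 0.7 * 3e5 km/s = 210000 km/s
Propagation delay = 18399 / 210000 = 0.0876 s = 87.6143 ms
Processing delay = 4.2 ms
Total one-way latency = 91.8143 ms


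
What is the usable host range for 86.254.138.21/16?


Network: 86.254.0.0
Broadcast: 86.254.255.255
First usable = network + 1
Last usable = broadcast - 1
Range: 86.254.0.1 to 86.254.255.254


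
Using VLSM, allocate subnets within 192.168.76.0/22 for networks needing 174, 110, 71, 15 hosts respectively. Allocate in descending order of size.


174 hosts -> /24 (254 usable): 192.168.76.0/24
110 hosts -> /25 (126 usable): 192.168.77.0/25
71 hosts -> /25 (126 usable): 192.168.77.128/25
15 hosts -> /27 (30 usable): 192.168.78.0/27
Allocation: 192.168.76.0/24 (174 hosts, 254 usable); 192.168.77.0/25 (110 hosts, 126 usable); 192.168.77.128/25 (71 hosts, 126 usable); 192.168.78.0/27 (15 hosts, 30 usable)


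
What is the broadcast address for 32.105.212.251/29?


Network: 32.105.212.248/29
Host bits = 3
Set all host bits to 1:
Broadcast: 32.105.212.255


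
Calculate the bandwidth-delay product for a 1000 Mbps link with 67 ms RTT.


BDP = bandwidth * RTT
= 1000 Mbps * 67 ms
= 1000 * 1e6 * 67 / 1000 bits
= 67000000 bits
= 8375000 bytes
= 8178.7109 KB
BDP = 67000000 bits (8375000 bytes)


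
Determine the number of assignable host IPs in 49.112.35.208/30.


Host bits = 32 - 30 = 2
Total addresses = 2^2 = 4
Usable = total - 2 (network and broadcast)
Usable hosts: 2


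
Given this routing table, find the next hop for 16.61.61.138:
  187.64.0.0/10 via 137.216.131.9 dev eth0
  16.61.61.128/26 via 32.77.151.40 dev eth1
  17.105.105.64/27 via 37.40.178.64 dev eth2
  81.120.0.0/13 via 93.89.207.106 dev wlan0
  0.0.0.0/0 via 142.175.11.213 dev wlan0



Longest prefix match for 16.61.61.138:
  /10 187.64.0.0: no
  /26 16.61.61.128: MATCH
  /27 17.105.105.64: no
  /13 81.120.0.0: no
  /0 0.0.0.0: MATCH
Selected: next-hop 32.77.151.40 via eth1 (matched /26)


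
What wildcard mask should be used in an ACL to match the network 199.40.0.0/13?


Subnet mask: 255.248.0.0
Wildcard = 255.255.255.255 - subnet mask
255 - 255 = 0
255 - 248 = 7
255 - 0 = 255
255 - 0 = 255
Wildcard: 0.7.255.255


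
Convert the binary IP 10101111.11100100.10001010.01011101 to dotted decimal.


10101111 = 175
11100100 = 228
10001010 = 138
01011101 = 93
IP: 175.228.138.93


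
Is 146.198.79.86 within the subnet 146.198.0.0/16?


Subnet network: 146.198.0.0
Test IP AND mask: 146.198.0.0
Yes, 146.198.79.86 is in 146.198.0.0/16


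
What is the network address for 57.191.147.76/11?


IP:   00111001.10111111.10010011.01001100
Mask: 11111111.11100000.00000000.00000000
AND operation:
Net:  00111001.10100000.00000000.00000000
Network: 57.160.0.0/11


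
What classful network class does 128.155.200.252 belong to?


First octet: 128
Binary: 10000000
10xxxxxx -> Class B (128-191)
Class B, default mask 255.255.0.0 (/16)


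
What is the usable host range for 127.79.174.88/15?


Network: 127.78.0.0
Broadcast: 127.79.255.255
First usable = network + 1
Last usable = broadcast - 1
Range: 127.78.0.1 to 127.79.255.254


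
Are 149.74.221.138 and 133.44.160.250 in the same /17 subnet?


Mask: 255.255.128.0
149.74.221.138 AND mask = 149.74.128.0
133.44.160.250 AND mask = 133.44.128.0
No, different subnets (149.74.128.0 vs 133.44.128.0)


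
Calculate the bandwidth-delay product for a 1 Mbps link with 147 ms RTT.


BDP = bandwidth * RTT
= 1 Mbps * 147 ms
= 1 * 1e6 * 147 / 1000 bits
= 147000 bits
= 18375 bytes
= 17.9443 KB
BDP = 147000 bits (18375 bytes)


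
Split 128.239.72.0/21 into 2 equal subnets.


New prefix = 21 + 1 = 22
Each subnet has 1024 addresses
  128.239.72.0/22
  128.239.76.0/22
Subnets: 128.239.72.0/22, 128.239.76.0/22


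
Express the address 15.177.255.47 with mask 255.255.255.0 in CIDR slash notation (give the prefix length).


Binary: 11111111.11111111.11111111.00000000
Count leading 1s
Prefix: /24


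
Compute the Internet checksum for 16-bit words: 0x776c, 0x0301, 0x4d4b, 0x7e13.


Sum all words (with carry folding):
+ 0x776c = 0x776c
+ 0x0301 = 0x7a6d
+ 0x4d4b = 0xc7b8
+ 0x7e13 = 0x45cc
One's complement: ~0x45cc
Checksum = 0xba33


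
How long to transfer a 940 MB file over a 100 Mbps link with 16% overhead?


Effective throughput = 100 * (1 - 16/100) = 84 Mbps
File size in Mb = 940 * 8 = 7520 Mb
Time = 7520 / 84
Time = 89.5238 seconds


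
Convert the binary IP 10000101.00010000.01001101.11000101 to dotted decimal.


10000101 = 133
00010000 = 16
01001101 = 77
11000101 = 197
IP: 133.16.77.197


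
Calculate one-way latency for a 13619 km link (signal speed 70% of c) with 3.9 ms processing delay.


Speed = 0.7 * 3e5 km/s = 210000 km/s
Propagation delay = 13619 / 210000 = 0.0649 s = 64.8524 ms
Processing delay = 3.9 ms
Total one-way latency = 68.7524 ms


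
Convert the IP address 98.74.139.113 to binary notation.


98 = 01100010
74 = 01001010
139 = 10001011
113 = 01110001
Binary: 01100010.01001010.10001011.01110001


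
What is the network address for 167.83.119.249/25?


IP:   10100111.01010011.01110111.11111001
Mask: 11111111.11111111.11111111.10000000
AND operation:
Net:  10100111.01010011.01110111.10000000
Network: 167.83.119.128/25


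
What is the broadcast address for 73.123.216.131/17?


Network: 73.123.128.0/17
Host bits = 15
Set all host bits to 1:
Broadcast: 73.123.255.255


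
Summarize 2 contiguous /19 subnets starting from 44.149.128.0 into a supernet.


Original prefix: /19
Number of subnets: 2 = 2^1
New prefix = 19 - 1 = 18
Supernet: 44.149.128.0/18


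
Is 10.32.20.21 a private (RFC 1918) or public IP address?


RFC 1918 private ranges:
  10.0.0.0/8 (10.0.0.0 - 10.255.255.255)
  172.16.0.0/12 (172.16.0.0 - 172.31.255.255)
  192.168.0.0/16 (192.168.0.0 - 192.168.255.255)
Private (in 10.0.0.0/8)


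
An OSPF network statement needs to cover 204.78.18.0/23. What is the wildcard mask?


Subnet mask: 255.255.254.0
Wildcard = 255.255.255.255 - subnet mask
255 - 255 = 0
255 - 255 = 0
255 - 254 = 1
255 - 0 = 255
Wildcard: 0.0.1.255


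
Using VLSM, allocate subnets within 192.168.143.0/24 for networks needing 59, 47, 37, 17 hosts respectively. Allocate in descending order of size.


59 hosts -> /26 (62 usable): 192.168.143.0/26
47 hosts -> /26 (62 usable): 192.168.143.64/26
37 hosts -> /26 (62 usable): 192.168.143.128/26
17 hosts -> /27 (30 usable): 192.168.143.192/27
Allocation: 192.168.143.0/26 (59 hosts, 62 usable); 192.168.143.64/26 (47 hosts, 62 usable); 192.168.143.128/26 (37 hosts, 62 usable); 192.168.143.192/27 (17 hosts, 30 usable)


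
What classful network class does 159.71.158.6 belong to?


First octet: 159
Binary: 10011111
10xxxxxx -> Class B (128-191)
Class B, default mask 255.255.0.0 (/16)


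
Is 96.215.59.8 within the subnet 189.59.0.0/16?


Subnet network: 189.59.0.0
Test IP AND mask: 96.215.0.0
No, 96.215.59.8 is not in 189.59.0.0/16


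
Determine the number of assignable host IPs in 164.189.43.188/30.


Host bits = 32 - 30 = 2
Total addresses = 2^2 = 4
Usable = total - 2 (network and broadcast)
Usable hosts: 2


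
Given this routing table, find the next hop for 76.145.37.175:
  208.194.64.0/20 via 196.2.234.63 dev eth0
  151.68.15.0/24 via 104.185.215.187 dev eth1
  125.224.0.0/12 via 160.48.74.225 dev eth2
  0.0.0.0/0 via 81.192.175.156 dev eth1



Longest prefix match for 76.145.37.175:
  /20 208.194.64.0: no
  /24 151.68.15.0: no
  /12 125.224.0.0: no
  /0 0.0.0.0: MATCH
Selected: next-hop 81.192.175.156 via eth1 (matched /0)


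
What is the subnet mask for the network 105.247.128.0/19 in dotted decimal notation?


/19 means 19 network bits, 13 host bits
Binary: 11111111111111111110000000000000
Mask: 255.255.224.0


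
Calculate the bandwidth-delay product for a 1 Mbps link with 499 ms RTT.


BDP = bandwidth * RTT
= 1 Mbps * 499 ms
= 1 * 1e6 * 499 / 1000 bits
= 499000 bits
= 62375 bytes
= 60.9131 KB
BDP = 499000 bits (62375 bytes)


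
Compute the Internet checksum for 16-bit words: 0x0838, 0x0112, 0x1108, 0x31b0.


Sum all words (with carry folding):
+ 0x0838 = 0x0838
+ 0x0112 = 0x094a
+ 0x1108 = 0x1a52
+ 0x31b0 = 0x4c02
One's complement: ~0x4c02
Checksum = 0xb3fd


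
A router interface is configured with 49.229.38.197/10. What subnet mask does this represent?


/10 means 10 network bits, 22 host bits
Binary: 11111111110000000000000000000000
Mask: 255.192.0.0


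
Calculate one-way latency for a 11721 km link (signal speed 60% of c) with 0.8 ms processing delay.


Speed = 0.6 * 3e5 km/s = 180000 km/s
Propagation delay = 11721 / 180000 = 0.0651 s = 65.1167 ms
Processing delay = 0.8 ms
Total one-way latency = 65.9167 ms


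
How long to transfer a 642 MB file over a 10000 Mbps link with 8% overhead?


Effective throughput = 10000 * (1 - 8/100) = 9200 Mbps
File size in Mb = 642 * 8 = 5136 Mb
Time = 5136 / 9200
Time = 0.5583 seconds


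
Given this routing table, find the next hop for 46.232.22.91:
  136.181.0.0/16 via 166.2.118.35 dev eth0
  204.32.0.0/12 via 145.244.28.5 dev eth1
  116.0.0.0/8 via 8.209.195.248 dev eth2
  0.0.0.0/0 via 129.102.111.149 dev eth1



Longest prefix match for 46.232.22.91:
  /16 136.181.0.0: no
  /12 204.32.0.0: no
  /8 116.0.0.0: no
  /0 0.0.0.0: MATCH
Selected: next-hop 129.102.111.149 via eth1 (matched /0)


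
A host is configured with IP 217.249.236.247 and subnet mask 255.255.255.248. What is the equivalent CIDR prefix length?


Binary: 11111111.11111111.11111111.11111000
Count leading 1s
Prefix: /29


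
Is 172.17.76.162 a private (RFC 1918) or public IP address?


RFC 1918 private ranges:
  10.0.0.0/8 (10.0.0.0 - 10.255.255.255)
  172.16.0.0/12 (172.16.0.0 - 172.31.255.255)
  192.168.0.0/16 (192.168.0.0 - 192.168.255.255)
Private (in 172.16.0.0/12)


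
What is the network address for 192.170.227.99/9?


IP:   11000000.10101010.11100011.01100011
Mask: 11111111.10000000.00000000.00000000
AND operation:
Net:  11000000.10000000.00000000.00000000
Network: 192.128.0.0/9


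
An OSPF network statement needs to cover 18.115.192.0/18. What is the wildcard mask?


Subnet mask: 255.255.192.0
Wildcard = 255.255.255.255 - subnet mask
255 - 255 = 0
255 - 255 = 0
255 - 192 = 63
255 - 0 = 255
Wildcard: 0.0.63.255


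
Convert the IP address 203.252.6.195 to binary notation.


203 = 11001011
252 = 11111100
6 = 00000110
195 = 11000011
Binary: 11001011.11111100.00000110.11000011


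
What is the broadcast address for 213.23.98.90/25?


Network: 213.23.98.0/25
Host bits = 7
Set all host bits to 1:
Broadcast: 213.23.98.127


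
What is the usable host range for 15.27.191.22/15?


Network: 15.26.0.0
Broadcast: 15.27.255.255
First usable = network + 1
Last usable = broadcast - 1
Range: 15.26.0.1 to 15.27.255.254


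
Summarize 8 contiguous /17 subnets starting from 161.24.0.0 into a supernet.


Original prefix: /17
Number of subnets: 8 = 2^3
New prefix = 17 - 3 = 14
Supernet: 161.24.0.0/14


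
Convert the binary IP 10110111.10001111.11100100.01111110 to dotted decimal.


10110111 = 183
10001111 = 143
11100100 = 228
01111110 = 126
IP: 183.143.228.126


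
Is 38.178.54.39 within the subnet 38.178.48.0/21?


Subnet network: 38.178.48.0
Test IP AND mask: 38.178.48.0
Yes, 38.178.54.39 is in 38.178.48.0/21


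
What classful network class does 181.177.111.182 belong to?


First octet: 181
Binary: 10110101
10xxxxxx -> Class B (128-191)
Class B, default mask 255.255.0.0 (/16)


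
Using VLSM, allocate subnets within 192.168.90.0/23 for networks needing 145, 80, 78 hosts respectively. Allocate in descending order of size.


145 hosts -> /24 (254 usable): 192.168.90.0/24
80 hosts -> /25 (126 usable): 192.168.91.0/25
78 hosts -> /25 (126 usable): 192.168.91.128/25
Allocation: 192.168.90.0/24 (145 hosts, 254 usable); 192.168.91.0/25 (80 hosts, 126 usable); 192.168.91.128/25 (78 hosts, 126 usable)


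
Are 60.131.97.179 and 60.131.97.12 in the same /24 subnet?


Mask: 255.255.255.0
60.131.97.179 AND mask = 60.131.97.0
60.131.97.12 AND mask = 60.131.97.0
Yes, same subnet (60.131.97.0)


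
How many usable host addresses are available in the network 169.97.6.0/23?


Host bits = 32 - 23 = 9
Total addresses = 2^9 = 512
Usable = total - 2 (network and broadcast)
Usable hosts: 510


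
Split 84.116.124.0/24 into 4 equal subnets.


New prefix = 24 + 2 = 26
Each subnet has 64 addresses
  84.116.124.0/26
  84.116.124.64/26
  84.116.124.128/26
  84.116.124.192/26
Subnets: 84.116.124.0/26, 84.116.124.64/26, 84.116.124.128/26, 84.116.124.192/26


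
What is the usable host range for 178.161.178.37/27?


Network: 178.161.178.32
Broadcast: 178.161.178.63
First usable = network + 1
Last usable = broadcast - 1
Range: 178.161.178.33 to 178.161.178.62


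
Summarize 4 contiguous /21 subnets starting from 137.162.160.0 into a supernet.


Original prefix: /21
Number of subnets: 4 = 2^2
New prefix = 21 - 2 = 19
Supernet: 137.162.160.0/19


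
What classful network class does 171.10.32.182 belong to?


First octet: 171
Binary: 10101011
10xxxxxx -> Class B (128-191)
Class B, default mask 255.255.0.0 (/16)


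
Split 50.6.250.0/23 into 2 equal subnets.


New prefix = 23 + 1 = 24
Each subnet has 256 addresses
  50.6.250.0/24
  50.6.251.0/24
Subnets: 50.6.250.0/24, 50.6.251.0/24


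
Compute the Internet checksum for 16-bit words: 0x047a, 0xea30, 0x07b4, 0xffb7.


Sum all words (with carry folding):
+ 0x047a = 0x047a
+ 0xea30 = 0xeeaa
+ 0x07b4 = 0xf65e
+ 0xffb7 = 0xf616
One's complement: ~0xf616
Checksum = 0x09e9


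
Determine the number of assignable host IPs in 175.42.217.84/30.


Host bits = 32 - 30 = 2
Total addresses = 2^2 = 4
Usable = total - 2 (network and broadcast)
Usable hosts: 2


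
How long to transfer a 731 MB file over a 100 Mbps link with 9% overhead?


Effective throughput = 100 * (1 - 9/100) = 91 Mbps
File size in Mb = 731 * 8 = 5848 Mb
Time = 5848 / 91
Time = 64.2637 seconds


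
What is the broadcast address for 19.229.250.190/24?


Network: 19.229.250.0/24
Host bits = 8
Set all host bits to 1:
Broadcast: 19.229.250.255


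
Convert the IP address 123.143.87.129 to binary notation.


123 = 01111011
143 = 10001111
87 = 01010111
129 = 10000001
Binary: 01111011.10001111.01010111.10000001


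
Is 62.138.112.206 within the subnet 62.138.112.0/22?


Subnet network: 62.138.112.0
Test IP AND mask: 62.138.112.0
Yes, 62.138.112.206 is in 62.138.112.0/22


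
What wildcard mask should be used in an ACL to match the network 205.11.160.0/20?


Subnet mask: 255.255.240.0
Wildcard = 255.255.255.255 - subnet mask
255 - 255 = 0
255 - 255 = 0
255 - 240 = 15
255 - 0 = 255
Wildcard: 0.0.15.255


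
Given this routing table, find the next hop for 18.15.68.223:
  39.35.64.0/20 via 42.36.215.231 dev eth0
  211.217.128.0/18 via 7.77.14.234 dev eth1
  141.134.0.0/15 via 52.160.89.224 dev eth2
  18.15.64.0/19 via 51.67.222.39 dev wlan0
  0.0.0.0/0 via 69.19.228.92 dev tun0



Longest prefix match for 18.15.68.223:
  /20 39.35.64.0: no
  /18 211.217.128.0: no
  /15 141.134.0.0: no
  /19 18.15.64.0: MATCH
  /0 0.0.0.0: MATCH
Selected: next-hop 51.67.222.39 via wlan0 (matched /19)


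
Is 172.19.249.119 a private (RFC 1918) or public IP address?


RFC 1918 private ranges:
  10.0.0.0/8 (10.0.0.0 - 10.255.255.255)
  172.16.0.0/12 (172.16.0.0 - 172.31.255.255)
  192.168.0.0/16 (192.168.0.0 - 192.168.255.255)
Private (in 172.16.0.0/12)


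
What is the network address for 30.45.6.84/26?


IP:   00011110.00101101.00000110.01010100
Mask: 11111111.11111111.11111111.11000000
AND operation:
Net:  00011110.00101101.00000110.01000000
Network: 30.45.6.64/26


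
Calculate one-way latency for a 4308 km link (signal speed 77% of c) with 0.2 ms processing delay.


Speed = 0.77 * 3e5 km/s = 231000 km/s
Propagation delay = 4308 / 231000 = 0.0186 s = 18.6494 ms
Processing delay = 0.2 ms
Total one-way latency = 18.8494 ms


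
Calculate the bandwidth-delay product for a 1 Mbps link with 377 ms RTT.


BDP = bandwidth * RTT
= 1 Mbps * 377 ms
= 1 * 1e6 * 377 / 1000 bits
= 377000 bits
= 47125 bytes
= 46.0205 KB
BDP = 377000 bits (47125 bytes)


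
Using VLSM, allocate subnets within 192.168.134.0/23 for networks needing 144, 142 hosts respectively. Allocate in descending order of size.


144 hosts -> /24 (254 usable): 192.168.134.0/24
142 hosts -> /24 (254 usable): 192.168.135.0/24
Allocation: 192.168.134.0/24 (144 hosts, 254 usable); 192.168.135.0/24 (142 hosts, 254 usable)


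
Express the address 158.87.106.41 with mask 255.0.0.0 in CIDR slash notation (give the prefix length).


Binary: 11111111.00000000.00000000.00000000
Count leading 1s
Prefix: /8


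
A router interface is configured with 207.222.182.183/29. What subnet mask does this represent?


/29 means 29 network bits, 3 host bits
Binary: 11111111111111111111111111111000
Mask: 255.255.255.248


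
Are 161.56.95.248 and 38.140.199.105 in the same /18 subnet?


Mask: 255.255.192.0
161.56.95.248 AND mask = 161.56.64.0
38.140.199.105 AND mask = 38.140.192.0
No, different subnets (161.56.64.0 vs 38.140.192.0)


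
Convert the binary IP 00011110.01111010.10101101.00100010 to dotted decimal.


00011110 = 30
01111010 = 122
10101101 = 173
00100010 = 34
IP: 30.122.173.34


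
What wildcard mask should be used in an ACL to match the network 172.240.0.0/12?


Subnet mask: 255.240.0.0
Wildcard = 255.255.255.255 - subnet mask
255 - 255 = 0
255 - 240 = 15
255 - 0 = 255
255 - 0 = 255
Wildcard: 0.15.255.255


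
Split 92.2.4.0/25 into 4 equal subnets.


New prefix = 25 + 2 = 27
Each subnet has 32 addresses
  92.2.4.0/27
  92.2.4.32/27
  92.2.4.64/27
  92.2.4.96/27
Subnets: 92.2.4.0/27, 92.2.4.32/27, 92.2.4.64/27, 92.2.4.96/27


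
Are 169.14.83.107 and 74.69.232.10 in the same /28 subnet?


Mask: 255.255.255.240
169.14.83.107 AND mask = 169.14.83.96
74.69.232.10 AND mask = 74.69.232.0
No, different subnets (169.14.83.96 vs 74.69.232.0)


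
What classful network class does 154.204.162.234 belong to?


First octet: 154
Binary: 10011010
10xxxxxx -> Class B (128-191)
Class B, default mask 255.255.0.0 (/16)


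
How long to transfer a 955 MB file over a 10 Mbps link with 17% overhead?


Effective throughput = 10 * (1 - 17/100) = 8.3 Mbps
File size in Mb = 955 * 8 = 7640 Mb
Time = 7640 / 8.3
Time = 920.4819 seconds


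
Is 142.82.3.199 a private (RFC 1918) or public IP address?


RFC 1918 private ranges:
  10.0.0.0/8 (10.0.0.0 - 10.255.255.255)
  172.16.0.0/12 (172.16.0.0 - 172.31.255.255)
  192.168.0.0/16 (192.168.0.0 - 192.168.255.255)
Public (not in any RFC 1918 range)


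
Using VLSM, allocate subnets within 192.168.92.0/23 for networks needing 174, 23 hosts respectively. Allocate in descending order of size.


174 hosts -> /24 (254 usable): 192.168.92.0/24
23 hosts -> /27 (30 usable): 192.168.93.0/27
Allocation: 192.168.92.0/24 (174 hosts, 254 usable); 192.168.93.0/27 (23 hosts, 30 usable)


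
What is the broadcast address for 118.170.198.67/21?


Network: 118.170.192.0/21
Host bits = 11
Set all host bits to 1:
Broadcast: 118.170.199.255


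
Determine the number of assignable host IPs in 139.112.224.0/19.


Host bits = 32 - 19 = 13
Total addresses = 2^13 = 8192
Usable = total - 2 (network and broadcast)
Usable hosts: 8190


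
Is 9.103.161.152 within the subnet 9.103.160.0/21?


Subnet network: 9.103.160.0
Test IP AND mask: 9.103.160.0
Yes, 9.103.161.152 is in 9.103.160.0/21


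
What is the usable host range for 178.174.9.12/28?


Network: 178.174.9.0
Broadcast: 178.174.9.15
First usable = network + 1
Last usable = broadcast - 1
Range: 178.174.9.1 to 178.174.9.14


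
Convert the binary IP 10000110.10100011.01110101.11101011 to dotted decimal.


10000110 = 134
10100011 = 163
01110101 = 117
11101011 = 235
IP: 134.163.117.235
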